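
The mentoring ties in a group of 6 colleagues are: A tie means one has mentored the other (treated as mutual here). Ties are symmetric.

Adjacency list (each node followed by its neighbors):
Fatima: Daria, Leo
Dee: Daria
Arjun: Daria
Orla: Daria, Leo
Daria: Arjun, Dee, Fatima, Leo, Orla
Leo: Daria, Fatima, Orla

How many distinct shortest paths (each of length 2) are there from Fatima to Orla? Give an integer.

The shortest distance is 2. The length-2 paths are: Fatima–Daria–Orla; Fatima–Leo–Orla.
That gives 2 distinct shortest paths.

2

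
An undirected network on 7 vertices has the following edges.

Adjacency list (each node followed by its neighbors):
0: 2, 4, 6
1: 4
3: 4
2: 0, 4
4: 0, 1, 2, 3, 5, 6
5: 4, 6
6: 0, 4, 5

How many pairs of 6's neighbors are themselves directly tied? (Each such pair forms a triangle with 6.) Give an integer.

6's neighbors: 0, 4, and 5.
Neighbor pairs that are themselves tied: 6–0–4; 6–4–5. Each forms one triangle with 6, for 2 in total.

2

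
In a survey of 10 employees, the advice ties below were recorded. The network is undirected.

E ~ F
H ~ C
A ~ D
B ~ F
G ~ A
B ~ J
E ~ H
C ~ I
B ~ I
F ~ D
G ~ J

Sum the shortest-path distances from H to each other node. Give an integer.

Distances from H: A:4, B:3, C:1, D:3, E:1, F:2, G:5, I:2, J:4.
Sum = 4 + 3 + 1 + 3 + 1 + 2 + 5 + 2 + 4 = 25.

25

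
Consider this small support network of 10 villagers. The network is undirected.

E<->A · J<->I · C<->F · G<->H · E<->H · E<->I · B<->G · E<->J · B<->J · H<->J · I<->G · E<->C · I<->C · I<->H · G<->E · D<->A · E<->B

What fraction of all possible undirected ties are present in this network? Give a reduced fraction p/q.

17/45

There are 17 edges and 10 nodes, so the maximum possible is C(10,2) = 45.
Density = 17/45.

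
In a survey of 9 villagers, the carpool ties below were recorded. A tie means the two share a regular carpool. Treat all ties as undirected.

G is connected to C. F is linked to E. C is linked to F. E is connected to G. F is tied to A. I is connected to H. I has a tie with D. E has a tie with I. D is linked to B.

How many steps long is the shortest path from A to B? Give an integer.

One shortest route is A – F – E – I – D – B, which uses 5 edges, and at distance 4 from A we only reach {D, H}, which does not include B. So d(A,B) = 5.

5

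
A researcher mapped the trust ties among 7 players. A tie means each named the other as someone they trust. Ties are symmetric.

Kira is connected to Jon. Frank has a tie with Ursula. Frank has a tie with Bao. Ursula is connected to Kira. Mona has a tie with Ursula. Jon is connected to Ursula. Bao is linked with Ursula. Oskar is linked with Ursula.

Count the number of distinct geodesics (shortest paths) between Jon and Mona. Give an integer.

1

The shortest distance is 2, and the only length-2 path is Jon–Ursula–Mona. So there is exactly 1 shortest path.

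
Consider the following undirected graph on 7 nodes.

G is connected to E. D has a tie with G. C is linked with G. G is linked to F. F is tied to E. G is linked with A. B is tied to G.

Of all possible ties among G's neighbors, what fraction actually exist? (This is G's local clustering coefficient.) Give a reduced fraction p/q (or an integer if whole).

1/15

G's neighbors: A, B, C, D, E, and F (k = 6).
Possible neighbor pairs: C(6,2) = 15. Edges among them: E–F → e = 1.
Clustering(G) = 1/15.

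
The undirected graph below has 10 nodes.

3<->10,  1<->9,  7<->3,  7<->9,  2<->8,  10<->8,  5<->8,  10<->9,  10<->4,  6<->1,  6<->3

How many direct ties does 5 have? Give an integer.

5 is directly tied to 8. That is 1 neighbor, so the degree of 5 is 1.

1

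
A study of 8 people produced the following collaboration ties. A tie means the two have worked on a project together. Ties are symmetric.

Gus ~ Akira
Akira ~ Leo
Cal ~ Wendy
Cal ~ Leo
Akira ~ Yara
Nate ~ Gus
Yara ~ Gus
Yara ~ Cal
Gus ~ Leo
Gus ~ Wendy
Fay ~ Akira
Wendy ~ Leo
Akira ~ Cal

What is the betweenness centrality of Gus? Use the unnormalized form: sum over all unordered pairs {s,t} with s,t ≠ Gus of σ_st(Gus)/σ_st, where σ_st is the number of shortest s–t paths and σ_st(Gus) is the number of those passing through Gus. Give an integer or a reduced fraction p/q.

15/2

Pairs whose geodesics pass through Gus — Nate–Fay: 1; Nate–Akira: 1; Nate–Yara: 1; Nate–Wendy: 1; Nate–Leo: 1; Nate–Cal: 4/4; Fay–Wendy: 1/3; Akira–Wendy: 1/3; Yara–Wendy: 1/2; Yara–Leo: 1/3.
All other pairs contribute 0.
Summing the contributions gives betweenness(Gus) = 15/2.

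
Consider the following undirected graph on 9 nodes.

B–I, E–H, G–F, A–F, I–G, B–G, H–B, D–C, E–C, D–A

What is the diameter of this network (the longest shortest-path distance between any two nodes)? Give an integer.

Eccentricity of each node (its greatest distance to any other): A:4, B:4, C:4, D:4, E:4, F:4, G:4, H:4, I:4.
The maximum eccentricity is 4, realized for instance by the pair A–H via A – F – G – B – H. So the diameter is 4.

4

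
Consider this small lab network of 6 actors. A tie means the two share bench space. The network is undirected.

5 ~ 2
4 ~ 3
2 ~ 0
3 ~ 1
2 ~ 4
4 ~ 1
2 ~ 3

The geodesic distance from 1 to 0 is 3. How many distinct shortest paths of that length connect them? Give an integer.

The shortest distance is 3. The length-3 paths are: 1–3–2–0; 1–4–2–0.
That gives 2 distinct shortest paths.

2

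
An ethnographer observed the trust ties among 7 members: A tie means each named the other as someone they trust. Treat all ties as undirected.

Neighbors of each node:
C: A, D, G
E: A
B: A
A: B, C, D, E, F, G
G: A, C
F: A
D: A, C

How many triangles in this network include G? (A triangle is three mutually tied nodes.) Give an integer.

G's neighbors: A and C.
Neighbor pairs that are themselves tied: G–A–C. Each forms one triangle with G, for 1 in total.

1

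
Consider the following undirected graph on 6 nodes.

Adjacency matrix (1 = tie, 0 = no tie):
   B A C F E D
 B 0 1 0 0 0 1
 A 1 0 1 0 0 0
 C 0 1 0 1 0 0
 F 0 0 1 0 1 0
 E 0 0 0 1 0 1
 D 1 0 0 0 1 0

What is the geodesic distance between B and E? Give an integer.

2

One shortest route is B – D – E, which uses 2 edges, and B and E are not directly tied, so nothing shorter exists. So d(B,E) = 2.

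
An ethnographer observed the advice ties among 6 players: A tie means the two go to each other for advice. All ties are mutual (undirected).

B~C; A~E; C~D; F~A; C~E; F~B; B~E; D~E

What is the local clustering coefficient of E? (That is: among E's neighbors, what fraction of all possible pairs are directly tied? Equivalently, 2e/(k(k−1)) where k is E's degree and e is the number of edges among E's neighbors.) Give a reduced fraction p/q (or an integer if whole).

1/3

E's neighbors: A, B, C, and D (k = 4).
Possible neighbor pairs: C(4,2) = 6. Edges among them: B–C, C–D → e = 2.
Clustering(E) = 2/6 = 1/3.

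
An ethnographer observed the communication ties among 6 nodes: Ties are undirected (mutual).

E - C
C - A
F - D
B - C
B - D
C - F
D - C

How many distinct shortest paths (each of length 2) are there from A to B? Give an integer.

The shortest distance is 2, and the only length-2 path is A–C–B. So there is exactly 1 shortest path.

1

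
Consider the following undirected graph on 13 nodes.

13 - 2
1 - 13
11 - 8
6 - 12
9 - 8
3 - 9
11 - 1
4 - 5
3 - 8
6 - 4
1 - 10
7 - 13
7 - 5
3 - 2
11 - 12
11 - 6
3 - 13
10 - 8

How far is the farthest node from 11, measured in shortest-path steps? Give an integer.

Distances from 11: 1:1, 2:3, 3:2, 4:2, 5:3, 6:1, 7:3, 8:1, 9:2, 10:2, 12:1, 13:2.
The largest is 3 (to 5, 2, and 7), so the eccentricity of 11 is 3.

3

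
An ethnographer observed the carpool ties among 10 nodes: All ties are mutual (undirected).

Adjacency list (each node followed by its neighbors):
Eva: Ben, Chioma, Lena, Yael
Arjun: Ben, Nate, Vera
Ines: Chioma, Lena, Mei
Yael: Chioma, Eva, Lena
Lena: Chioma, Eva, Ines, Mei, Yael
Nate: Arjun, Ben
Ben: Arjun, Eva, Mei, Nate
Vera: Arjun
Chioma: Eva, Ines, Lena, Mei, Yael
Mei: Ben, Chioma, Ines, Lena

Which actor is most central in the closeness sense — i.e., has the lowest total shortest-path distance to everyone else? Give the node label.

Farness (sum of distances to all others) for each node — Arjun:19, Ben:14, Chioma:17, Eva:15, Ines:19, Lena:17, Mei:15, Nate:20, Vera:27, Yael:19.
The smallest farness is 14, for Ben, so Ben has the highest closeness.

Ben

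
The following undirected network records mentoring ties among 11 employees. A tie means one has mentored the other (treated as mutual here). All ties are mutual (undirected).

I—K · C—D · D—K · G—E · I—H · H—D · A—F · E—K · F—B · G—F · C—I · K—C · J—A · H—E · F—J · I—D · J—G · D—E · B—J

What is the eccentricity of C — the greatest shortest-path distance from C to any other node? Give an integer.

Distances from C: A:5, B:5, D:1, E:2, F:4, G:3, H:2, I:1, J:4, K:1.
The largest is 5 (to A and B), so the eccentricity of C is 5.

5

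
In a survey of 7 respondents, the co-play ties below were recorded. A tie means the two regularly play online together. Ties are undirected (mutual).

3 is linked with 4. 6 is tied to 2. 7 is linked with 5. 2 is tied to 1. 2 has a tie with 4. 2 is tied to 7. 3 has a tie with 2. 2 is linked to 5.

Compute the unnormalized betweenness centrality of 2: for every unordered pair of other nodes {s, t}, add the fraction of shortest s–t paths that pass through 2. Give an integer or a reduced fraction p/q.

13

Pairs whose geodesics pass through 2 — 4–7: 1; 4–6: 1; 4–5: 1; 4–1: 1; 7–6: 1; 7–3: 1; 7–1: 1; 6–5: 1; 6–3: 1; 6–1: 1; 5–3: 1; 5–1: 1; 3–1: 1.
All other pairs contribute 0.
Summing the contributions gives betweenness(2) = 13.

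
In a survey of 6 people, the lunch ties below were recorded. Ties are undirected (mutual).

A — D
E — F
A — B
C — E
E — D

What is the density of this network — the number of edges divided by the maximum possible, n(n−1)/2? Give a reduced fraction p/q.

There are 5 edges and 6 nodes, so the maximum possible is C(6,2) = 15.
Density = 5/15 = 1/3.

1/3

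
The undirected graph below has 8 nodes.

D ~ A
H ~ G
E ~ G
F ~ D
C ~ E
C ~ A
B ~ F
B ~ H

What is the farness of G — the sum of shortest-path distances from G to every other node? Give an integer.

Distances from G: A:3, B:2, C:2, D:4, E:1, F:3, H:1.
Sum = 3 + 2 + 2 + 4 + 1 + 3 + 1 = 16.

16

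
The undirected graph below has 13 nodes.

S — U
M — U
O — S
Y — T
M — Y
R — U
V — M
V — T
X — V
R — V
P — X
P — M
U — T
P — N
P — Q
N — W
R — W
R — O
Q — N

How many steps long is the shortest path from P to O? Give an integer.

4

One shortest route is P – M – U – S – O, which uses 4 edges, and at distance 3 from P we only reach {R, S, T}, which does not include O. So d(P,O) = 4.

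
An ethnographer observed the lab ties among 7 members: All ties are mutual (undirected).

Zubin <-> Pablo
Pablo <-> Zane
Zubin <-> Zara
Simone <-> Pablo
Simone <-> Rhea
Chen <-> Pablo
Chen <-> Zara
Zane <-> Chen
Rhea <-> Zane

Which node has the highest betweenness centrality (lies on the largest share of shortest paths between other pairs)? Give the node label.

Pablo

Unnormalized betweenness of each node: Chen:3, Pablo:6, Rhea:1/2, Simone:1, Zane:3, Zara:1/2, Zubin:1.
Pablo has the largest value, 6, making it the main broker — the node through which the most shortest paths run.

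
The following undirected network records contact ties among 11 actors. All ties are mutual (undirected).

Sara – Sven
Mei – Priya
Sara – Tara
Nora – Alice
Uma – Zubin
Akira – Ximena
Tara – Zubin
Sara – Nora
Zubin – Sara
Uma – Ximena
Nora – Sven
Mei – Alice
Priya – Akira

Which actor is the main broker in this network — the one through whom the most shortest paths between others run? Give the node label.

Unnormalized betweenness of each node: Akira:13/2, Alice:10, Mei:8, Nora:12, Priya:13/2, Sara:14, Sven:0, Tara:0, Uma:10, Ximena:8, Zubin:12.
Sara has the largest value, 14, making it the main broker — the node through which the most shortest paths run.

Sara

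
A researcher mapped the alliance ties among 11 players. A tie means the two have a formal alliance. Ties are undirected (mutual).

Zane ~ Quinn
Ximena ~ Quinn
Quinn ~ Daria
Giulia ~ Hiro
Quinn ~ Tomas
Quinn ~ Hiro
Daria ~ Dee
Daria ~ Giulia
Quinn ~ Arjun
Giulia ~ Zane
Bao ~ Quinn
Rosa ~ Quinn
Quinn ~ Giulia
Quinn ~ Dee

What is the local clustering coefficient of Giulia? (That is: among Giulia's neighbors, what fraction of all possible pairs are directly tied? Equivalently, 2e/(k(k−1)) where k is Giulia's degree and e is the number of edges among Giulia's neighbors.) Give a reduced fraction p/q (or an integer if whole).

1/2

Giulia's neighbors: Daria, Hiro, Quinn, and Zane (k = 4).
Possible neighbor pairs: C(4,2) = 6. Edges among them: Daria–Quinn, Hiro–Quinn, Quinn–Zane → e = 3.
Clustering(Giulia) = 3/6 = 1/2.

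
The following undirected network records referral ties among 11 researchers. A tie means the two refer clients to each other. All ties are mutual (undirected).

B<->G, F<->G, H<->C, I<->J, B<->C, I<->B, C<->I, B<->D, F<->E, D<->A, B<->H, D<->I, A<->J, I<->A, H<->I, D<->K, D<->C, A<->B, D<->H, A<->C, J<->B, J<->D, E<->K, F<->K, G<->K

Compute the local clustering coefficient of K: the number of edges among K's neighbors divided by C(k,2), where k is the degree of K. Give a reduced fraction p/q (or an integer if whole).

1/3

K's neighbors: D, E, F, and G (k = 4).
Possible neighbor pairs: C(4,2) = 6. Edges among them: E–F, F–G → e = 2.
Clustering(K) = 2/6 = 1/3.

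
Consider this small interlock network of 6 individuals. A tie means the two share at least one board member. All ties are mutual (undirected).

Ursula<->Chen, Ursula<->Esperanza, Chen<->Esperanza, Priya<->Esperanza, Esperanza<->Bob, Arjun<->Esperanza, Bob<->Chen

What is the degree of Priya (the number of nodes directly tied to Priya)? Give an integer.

1

Priya is directly tied to Esperanza. That is 1 neighbor, so the degree of Priya is 1.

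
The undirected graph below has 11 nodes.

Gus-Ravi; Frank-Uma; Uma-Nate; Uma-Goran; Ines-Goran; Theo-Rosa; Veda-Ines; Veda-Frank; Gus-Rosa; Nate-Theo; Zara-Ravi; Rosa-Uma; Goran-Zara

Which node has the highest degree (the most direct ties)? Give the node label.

Degrees — Frank:2, Goran:3, Gus:2, Ines:2, Nate:2, Ravi:2, Rosa:3, Theo:2, Uma:4, Veda:2, Zara:2.
The maximum is 4, attained only by Uma.

Uma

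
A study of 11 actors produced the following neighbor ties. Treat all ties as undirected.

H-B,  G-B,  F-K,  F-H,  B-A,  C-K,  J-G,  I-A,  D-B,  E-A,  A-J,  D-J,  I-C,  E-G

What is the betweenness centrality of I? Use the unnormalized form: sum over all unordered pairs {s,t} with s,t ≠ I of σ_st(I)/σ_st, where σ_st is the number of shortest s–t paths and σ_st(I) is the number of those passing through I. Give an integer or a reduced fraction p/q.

Pairs whose geodesics pass through I — K–A: 1; K–E: 1; K–J: 1; C–A: 1; C–E: 1; C–G: 3/3; C–J: 1; C–D: 2/2; C–B: 1.
All other pairs contribute 0.
Summing the contributions gives betweenness(I) = 9.

9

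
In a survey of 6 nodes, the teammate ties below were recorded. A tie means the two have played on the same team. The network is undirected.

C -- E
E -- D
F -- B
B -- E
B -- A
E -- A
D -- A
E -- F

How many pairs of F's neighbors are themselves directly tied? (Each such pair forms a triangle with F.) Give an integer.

F's neighbors: B and E.
Neighbor pairs that are themselves tied: F–B–E. Each forms one triangle with F, for 1 in total.

1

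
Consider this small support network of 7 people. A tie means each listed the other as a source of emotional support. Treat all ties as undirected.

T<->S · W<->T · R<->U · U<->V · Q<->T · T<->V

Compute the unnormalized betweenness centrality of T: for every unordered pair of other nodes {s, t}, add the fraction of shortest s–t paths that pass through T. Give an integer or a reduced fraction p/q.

Pairs whose geodesics pass through T — S–W: 1; S–Q: 1; S–R: 1; S–U: 1; S–V: 1; W–Q: 1; W–R: 1; W–U: 1; W–V: 1; Q–R: 1; Q–U: 1; Q–V: 1.
All other pairs contribute 0.
Summing the contributions gives betweenness(T) = 12.

12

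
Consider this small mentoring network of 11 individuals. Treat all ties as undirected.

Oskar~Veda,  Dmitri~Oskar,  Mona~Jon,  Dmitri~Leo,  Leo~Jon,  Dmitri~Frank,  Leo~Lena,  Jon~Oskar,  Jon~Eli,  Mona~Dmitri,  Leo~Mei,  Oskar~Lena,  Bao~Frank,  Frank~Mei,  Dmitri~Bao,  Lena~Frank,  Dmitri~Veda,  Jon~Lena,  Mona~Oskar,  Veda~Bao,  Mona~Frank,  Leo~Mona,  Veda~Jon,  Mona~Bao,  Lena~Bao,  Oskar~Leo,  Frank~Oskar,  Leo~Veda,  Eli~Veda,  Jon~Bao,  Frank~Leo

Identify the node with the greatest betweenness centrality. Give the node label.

Leo

Unnormalized betweenness of each node: Bao:319/180, Dmitri:161/180, Eli:0, Frank:227/60, Jon:997/180, Lena:29/45, Leo:1219/180, Mei:0, Mona:38/45, Oskar:319/180, Veda:179/45.
Leo has the largest value, 1219/180, making it the main broker — the node through which the most shortest paths run.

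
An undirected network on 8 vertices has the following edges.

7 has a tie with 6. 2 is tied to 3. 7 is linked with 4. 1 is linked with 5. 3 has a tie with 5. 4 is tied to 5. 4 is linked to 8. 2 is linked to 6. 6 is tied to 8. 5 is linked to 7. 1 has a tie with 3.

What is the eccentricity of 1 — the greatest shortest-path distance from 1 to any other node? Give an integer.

Distances from 1: 2:2, 3:1, 4:2, 5:1, 6:3, 7:2, 8:3.
The largest is 3 (to 8 and 6), so the eccentricity of 1 is 3.

3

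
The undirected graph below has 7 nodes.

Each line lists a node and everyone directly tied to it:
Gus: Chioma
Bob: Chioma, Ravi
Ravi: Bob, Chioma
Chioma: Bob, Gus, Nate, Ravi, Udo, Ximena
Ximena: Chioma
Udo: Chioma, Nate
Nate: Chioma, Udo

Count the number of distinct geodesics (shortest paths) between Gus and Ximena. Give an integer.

1

The shortest distance is 2, and the only length-2 path is Gus–Chioma–Ximena. So there is exactly 1 shortest path.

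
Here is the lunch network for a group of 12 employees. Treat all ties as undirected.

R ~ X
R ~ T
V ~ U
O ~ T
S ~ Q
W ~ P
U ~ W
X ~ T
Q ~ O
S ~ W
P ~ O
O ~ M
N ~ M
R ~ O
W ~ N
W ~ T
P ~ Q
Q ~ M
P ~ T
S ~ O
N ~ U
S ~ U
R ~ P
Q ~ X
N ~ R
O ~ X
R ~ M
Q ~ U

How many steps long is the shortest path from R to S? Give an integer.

2

One shortest route is R – O – S, which uses 2 edges, and R and S are not directly tied, so nothing shorter exists. So d(R,S) = 2.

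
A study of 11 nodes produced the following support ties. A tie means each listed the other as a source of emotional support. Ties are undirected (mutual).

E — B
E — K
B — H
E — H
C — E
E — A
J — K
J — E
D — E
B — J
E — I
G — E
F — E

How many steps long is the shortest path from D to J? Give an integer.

One shortest route is D – E – J, which uses 2 edges, and D and J are not directly tied, so nothing shorter exists. So d(D,J) = 2.

2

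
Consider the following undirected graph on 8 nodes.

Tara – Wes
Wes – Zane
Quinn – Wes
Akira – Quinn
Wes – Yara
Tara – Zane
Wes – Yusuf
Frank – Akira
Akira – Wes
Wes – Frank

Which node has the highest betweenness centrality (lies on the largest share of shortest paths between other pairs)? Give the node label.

Unnormalized betweenness of each node: Akira:1/2, Frank:0, Quinn:0, Tara:0, Wes:35/2, Yara:0, Yusuf:0, Zane:0.
Wes has the largest value, 35/2, making it the main broker — the node through which the most shortest paths run.

Wes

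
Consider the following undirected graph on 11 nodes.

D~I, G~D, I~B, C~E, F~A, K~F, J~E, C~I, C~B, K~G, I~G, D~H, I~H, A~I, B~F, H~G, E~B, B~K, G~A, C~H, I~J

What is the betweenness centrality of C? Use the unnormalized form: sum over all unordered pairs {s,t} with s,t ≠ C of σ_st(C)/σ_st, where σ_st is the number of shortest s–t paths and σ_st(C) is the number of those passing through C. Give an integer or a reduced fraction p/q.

191/60

Pairs whose geodesics pass through C — H–F: 1/5; H–B: 1/2; H–E: 1; A–E: 1/4; I–E: 1/3; D–E: 2/4; G–E: 2/5.
All other pairs contribute 0.
Summing the contributions gives betweenness(C) = 191/60.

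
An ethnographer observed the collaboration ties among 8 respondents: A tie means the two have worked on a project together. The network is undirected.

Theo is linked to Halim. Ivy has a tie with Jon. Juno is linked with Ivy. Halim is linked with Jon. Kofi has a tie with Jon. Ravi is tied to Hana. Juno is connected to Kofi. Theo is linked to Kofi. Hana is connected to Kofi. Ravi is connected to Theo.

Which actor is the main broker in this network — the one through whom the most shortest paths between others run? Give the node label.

Kofi

Unnormalized betweenness of each node: Halim:41/30, Hana:26/15, Ivy:5/6, Jon:143/30, Juno:26/15, Kofi:299/30, Ravi:5/6, Theo:143/30.
Kofi has the largest value, 299/30, making it the main broker — the node through which the most shortest paths run.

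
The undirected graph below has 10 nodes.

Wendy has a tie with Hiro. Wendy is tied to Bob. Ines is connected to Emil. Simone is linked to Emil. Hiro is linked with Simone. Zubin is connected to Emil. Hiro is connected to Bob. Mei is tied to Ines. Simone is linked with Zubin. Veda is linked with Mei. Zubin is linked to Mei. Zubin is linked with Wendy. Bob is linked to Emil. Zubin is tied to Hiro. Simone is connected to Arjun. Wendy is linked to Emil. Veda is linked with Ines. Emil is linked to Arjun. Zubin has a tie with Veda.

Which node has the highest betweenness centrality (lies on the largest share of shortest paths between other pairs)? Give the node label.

Emil

Unnormalized betweenness of each node: Arjun:0, Bob:5/12, Emil:11, Hiro:5/3, Ines:13/6, Mei:1/2, Simone:31/12, Veda:1/2, Wendy:5/4, Zubin:131/12.
Emil has the largest value, 11, making it the main broker — the node through which the most shortest paths run.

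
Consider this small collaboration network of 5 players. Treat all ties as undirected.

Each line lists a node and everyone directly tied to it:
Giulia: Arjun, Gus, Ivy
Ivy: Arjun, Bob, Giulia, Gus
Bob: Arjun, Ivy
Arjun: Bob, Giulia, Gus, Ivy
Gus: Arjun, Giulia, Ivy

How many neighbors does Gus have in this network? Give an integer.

3

Gus is directly tied to Arjun, Giulia, and Ivy. That is 3 neighbors, so the degree of Gus is 3.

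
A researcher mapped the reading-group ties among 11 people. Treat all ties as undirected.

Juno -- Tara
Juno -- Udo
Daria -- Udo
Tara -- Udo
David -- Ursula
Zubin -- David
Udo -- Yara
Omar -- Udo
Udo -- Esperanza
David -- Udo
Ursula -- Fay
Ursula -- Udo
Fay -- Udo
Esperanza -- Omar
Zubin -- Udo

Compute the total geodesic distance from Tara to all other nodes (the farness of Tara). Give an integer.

Distances from Tara: Daria:2, David:2, Esperanza:2, Fay:2, Juno:1, Omar:2, Udo:1, Ursula:2, Yara:2, Zubin:2.
Sum = 2 + 2 + 2 + 2 + 1 + 2 + 1 + 2 + 2 + 2 = 18.

18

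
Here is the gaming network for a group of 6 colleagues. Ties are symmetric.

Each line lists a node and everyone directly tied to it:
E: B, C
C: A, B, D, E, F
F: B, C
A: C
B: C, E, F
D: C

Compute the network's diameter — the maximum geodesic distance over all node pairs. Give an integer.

Eccentricity of each node (its greatest distance to any other): A:2, B:2, C:1, D:2, E:2, F:2.
The maximum eccentricity is 2, realized for instance by the pair E–D via E – C – D. So the diameter is 2.

2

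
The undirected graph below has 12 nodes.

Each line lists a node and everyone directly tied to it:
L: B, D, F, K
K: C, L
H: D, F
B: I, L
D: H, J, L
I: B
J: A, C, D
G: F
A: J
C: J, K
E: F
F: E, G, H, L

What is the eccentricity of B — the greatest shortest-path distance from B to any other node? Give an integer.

Distances from B: A:4, C:3, D:2, E:3, F:2, G:3, H:3, I:1, J:3, K:2, L:1.
The largest is 4 (to A), so the eccentricity of B is 4.

4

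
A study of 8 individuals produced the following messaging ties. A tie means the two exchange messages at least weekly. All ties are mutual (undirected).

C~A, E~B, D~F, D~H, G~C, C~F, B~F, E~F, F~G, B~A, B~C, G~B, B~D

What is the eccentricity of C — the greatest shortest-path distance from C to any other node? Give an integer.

Distances from C: A:1, B:1, D:2, E:2, F:1, G:1, H:3.
The largest is 3 (to H), so the eccentricity of C is 3.

3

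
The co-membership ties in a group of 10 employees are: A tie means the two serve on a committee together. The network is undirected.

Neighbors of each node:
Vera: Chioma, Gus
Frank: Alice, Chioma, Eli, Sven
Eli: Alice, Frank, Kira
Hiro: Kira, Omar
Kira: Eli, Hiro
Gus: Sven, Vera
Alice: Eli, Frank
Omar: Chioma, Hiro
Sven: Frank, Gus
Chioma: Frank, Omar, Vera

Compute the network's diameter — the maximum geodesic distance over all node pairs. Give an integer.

4

Eccentricity of each node (its greatest distance to any other): Alice:3, Chioma:3, Eli:3, Frank:3, Gus:4, Hiro:4, Kira:4, Omar:3, Sven:4, Vera:4.
The maximum eccentricity is 4, realized for instance by the pair Hiro–Sven via Hiro – Omar – Chioma – Frank – Sven. So the diameter is 4.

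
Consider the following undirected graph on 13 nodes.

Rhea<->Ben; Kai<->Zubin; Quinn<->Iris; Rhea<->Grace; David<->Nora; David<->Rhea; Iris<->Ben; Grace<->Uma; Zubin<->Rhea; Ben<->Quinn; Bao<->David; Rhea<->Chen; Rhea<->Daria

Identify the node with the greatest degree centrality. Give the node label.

Rhea

Degrees — Bao:1, Ben:3, Chen:1, Daria:1, David:3, Grace:2, Iris:2, Kai:1, Nora:1, Quinn:2, Rhea:6, Uma:1, Zubin:2.
The maximum is 6, attained only by Rhea.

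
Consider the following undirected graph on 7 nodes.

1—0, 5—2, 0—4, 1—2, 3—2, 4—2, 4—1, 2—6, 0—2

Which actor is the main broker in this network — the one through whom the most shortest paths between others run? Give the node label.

Unnormalized betweenness of each node: 0:0, 1:0, 2:12, 3:0, 4:0, 5:0, 6:0.
2 has the largest value, 12, making it the main broker — the node through which the most shortest paths run.

2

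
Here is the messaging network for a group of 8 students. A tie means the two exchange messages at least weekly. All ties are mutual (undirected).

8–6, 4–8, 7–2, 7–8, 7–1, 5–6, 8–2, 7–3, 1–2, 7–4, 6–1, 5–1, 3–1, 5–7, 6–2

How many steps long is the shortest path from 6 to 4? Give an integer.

2

One shortest route is 6 – 8 – 4, which uses 2 edges, and 6 and 4 are not directly tied, so nothing shorter exists. So d(6,4) = 2.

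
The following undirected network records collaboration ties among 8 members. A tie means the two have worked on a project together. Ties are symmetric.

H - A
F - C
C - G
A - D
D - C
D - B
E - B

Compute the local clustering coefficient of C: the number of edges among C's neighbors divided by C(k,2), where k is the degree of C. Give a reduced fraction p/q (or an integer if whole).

C's neighbors: D, F, and G (k = 3).
Possible neighbor pairs: C(3,2) = 3. Edges among them: none → e = 0.
Clustering(C) = 0/3 = 0.

0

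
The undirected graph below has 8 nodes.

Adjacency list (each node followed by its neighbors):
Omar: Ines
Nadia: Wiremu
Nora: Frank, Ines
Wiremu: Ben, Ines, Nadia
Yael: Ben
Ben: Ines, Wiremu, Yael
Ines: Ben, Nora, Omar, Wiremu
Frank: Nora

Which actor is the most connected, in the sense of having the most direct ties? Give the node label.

Degrees — Ben:3, Frank:1, Ines:4, Nadia:1, Nora:2, Omar:1, Wiremu:3, Yael:1.
The maximum is 4, attained only by Ines.

Ines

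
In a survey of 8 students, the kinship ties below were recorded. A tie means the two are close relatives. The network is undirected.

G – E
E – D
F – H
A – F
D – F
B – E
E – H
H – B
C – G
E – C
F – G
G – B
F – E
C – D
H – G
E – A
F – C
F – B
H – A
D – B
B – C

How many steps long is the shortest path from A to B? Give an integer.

2

One shortest route is A – E – B, which uses 2 edges, and A and B are not directly tied, so nothing shorter exists. So d(A,B) = 2.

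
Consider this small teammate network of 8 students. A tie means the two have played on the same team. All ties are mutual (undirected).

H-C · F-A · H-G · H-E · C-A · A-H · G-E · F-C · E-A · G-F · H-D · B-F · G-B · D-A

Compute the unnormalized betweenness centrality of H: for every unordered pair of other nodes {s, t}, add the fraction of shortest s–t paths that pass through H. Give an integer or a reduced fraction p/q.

Pairs whose geodesics pass through H — C–E: 1/2; C–G: 1/2; C–D: 1/2; A–G: 1/3; B–D: 1/2; E–D: 1/2; G–D: 1.
All other pairs contribute 0.
Summing the contributions gives betweenness(H) = 23/6.

23/6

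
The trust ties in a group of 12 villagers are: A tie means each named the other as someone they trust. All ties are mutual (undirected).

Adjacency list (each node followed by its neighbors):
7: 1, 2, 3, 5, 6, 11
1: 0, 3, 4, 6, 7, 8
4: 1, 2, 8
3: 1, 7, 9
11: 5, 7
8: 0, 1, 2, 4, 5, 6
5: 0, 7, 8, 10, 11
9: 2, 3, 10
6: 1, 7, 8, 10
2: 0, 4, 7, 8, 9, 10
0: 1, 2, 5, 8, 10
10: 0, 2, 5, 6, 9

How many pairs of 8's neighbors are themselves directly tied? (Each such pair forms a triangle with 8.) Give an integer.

6

8's neighbors: 0, 1, 2, 4, 5, and 6.
Neighbor pairs that are themselves tied: 8–0–1; 8–0–2; 8–0–5; 8–1–4; 8–1–6; 8–2–4. Each forms one triangle with 8, for 6 in total.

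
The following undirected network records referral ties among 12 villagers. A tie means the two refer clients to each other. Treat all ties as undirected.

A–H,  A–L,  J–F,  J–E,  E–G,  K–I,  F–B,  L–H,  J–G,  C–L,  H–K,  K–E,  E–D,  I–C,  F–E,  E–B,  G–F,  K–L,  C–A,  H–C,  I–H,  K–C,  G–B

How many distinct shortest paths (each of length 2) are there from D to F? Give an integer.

The shortest distance is 2, and the only length-2 path is D–E–F. So there is exactly 1 shortest path.

1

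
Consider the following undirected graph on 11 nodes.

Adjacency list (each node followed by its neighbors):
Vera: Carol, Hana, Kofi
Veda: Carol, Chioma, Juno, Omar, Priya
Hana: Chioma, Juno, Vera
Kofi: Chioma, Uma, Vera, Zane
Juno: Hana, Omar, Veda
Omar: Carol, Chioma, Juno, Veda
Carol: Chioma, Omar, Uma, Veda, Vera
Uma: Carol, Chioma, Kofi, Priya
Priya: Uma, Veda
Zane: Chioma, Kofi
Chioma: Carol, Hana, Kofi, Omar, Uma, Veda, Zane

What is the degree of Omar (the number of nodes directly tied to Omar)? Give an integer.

Omar is directly tied to Carol, Chioma, Juno, and Veda. That is 4 neighbors, so the degree of Omar is 4.

4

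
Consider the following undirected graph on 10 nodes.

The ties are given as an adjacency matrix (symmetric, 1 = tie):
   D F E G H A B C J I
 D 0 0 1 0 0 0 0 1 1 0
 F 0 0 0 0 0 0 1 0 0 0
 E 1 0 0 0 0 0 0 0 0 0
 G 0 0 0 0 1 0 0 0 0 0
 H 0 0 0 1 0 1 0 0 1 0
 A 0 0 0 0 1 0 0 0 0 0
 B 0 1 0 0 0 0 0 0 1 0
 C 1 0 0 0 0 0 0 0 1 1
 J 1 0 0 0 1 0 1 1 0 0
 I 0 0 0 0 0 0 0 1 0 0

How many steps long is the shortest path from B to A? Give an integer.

3

One shortest route is B – J – H – A, which uses 3 edges, and at distance 2 from B we only reach {C, D, H}, which does not include A. So d(B,A) = 3.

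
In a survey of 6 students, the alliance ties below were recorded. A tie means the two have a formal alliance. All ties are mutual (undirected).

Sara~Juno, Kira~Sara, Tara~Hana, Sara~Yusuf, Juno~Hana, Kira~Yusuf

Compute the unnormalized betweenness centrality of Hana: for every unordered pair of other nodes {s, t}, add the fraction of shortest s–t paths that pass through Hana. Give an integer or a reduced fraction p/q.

Pairs whose geodesics pass through Hana — Yusuf–Tara: 1; Sara–Tara: 1; Kira–Tara: 1; Juno–Tara: 1.
All other pairs contribute 0.
Summing the contributions gives betweenness(Hana) = 4.

4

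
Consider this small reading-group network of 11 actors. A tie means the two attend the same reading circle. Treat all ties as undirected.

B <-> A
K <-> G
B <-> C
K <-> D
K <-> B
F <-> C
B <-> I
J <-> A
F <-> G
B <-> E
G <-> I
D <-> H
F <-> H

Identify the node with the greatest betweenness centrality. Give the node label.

Unnormalized betweenness of each node: A:9, B:53/2, C:6, D:3, E:0, F:13/2, G:4, H:3/2, I:2, J:0, K:21/2.
B has the largest value, 53/2, making it the main broker — the node through which the most shortest paths run.

B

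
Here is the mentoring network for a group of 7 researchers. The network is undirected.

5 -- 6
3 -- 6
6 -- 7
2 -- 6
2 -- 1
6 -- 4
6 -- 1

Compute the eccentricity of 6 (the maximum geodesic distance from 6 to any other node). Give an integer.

Distances from 6: 1:1, 2:1, 3:1, 4:1, 5:1, 7:1.
The largest is 1 (to 4, 7, 3, 1, 2, and 5), so the eccentricity of 6 is 1.

1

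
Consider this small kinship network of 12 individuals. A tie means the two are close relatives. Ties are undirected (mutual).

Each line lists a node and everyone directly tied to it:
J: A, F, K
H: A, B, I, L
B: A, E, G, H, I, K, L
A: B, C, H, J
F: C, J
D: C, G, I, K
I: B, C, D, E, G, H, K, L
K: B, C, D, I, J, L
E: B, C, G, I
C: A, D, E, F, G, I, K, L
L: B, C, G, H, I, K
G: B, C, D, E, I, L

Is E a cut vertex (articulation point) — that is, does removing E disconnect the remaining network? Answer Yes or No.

Even without E, every remaining node can still reach every other (the residual graph is connected), so E is not a cut vertex.

No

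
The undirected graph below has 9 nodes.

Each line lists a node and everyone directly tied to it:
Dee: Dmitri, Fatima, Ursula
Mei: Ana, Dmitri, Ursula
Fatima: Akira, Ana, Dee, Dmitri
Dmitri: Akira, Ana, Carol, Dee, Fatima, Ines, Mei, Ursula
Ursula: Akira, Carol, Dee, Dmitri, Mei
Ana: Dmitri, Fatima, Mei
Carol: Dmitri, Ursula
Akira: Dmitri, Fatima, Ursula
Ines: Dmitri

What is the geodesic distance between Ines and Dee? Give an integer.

2

One shortest route is Ines – Dmitri – Dee, which uses 2 edges, and Ines and Dee are not directly tied, so nothing shorter exists. So d(Ines,Dee) = 2.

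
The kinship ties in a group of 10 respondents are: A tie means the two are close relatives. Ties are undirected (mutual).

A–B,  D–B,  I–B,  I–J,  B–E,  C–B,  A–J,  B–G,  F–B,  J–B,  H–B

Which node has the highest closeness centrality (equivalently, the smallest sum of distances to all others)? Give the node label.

B

Farness (sum of distances to all others) for each node — A:16, B:9, C:17, D:17, E:17, F:17, G:17, H:17, I:16, J:15.
The smallest farness is 9, for B, so B has the highest closeness.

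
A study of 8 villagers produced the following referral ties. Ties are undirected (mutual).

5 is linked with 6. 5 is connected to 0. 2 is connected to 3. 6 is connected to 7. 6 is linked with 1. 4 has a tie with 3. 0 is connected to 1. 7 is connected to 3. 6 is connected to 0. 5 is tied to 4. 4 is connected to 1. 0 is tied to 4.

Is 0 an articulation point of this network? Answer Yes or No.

Even without 0, every remaining node can still reach every other (the residual graph is connected), so 0 is not a cut vertex.

No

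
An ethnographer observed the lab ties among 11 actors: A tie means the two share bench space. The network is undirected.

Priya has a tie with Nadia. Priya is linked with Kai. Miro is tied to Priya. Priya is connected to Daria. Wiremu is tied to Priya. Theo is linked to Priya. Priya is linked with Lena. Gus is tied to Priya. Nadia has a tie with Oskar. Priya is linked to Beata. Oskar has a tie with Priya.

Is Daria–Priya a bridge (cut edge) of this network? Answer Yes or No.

Without the Daria–Priya edge there is no alternate route between Daria and Priya, so the network disconnects. It is a bridge.

Yes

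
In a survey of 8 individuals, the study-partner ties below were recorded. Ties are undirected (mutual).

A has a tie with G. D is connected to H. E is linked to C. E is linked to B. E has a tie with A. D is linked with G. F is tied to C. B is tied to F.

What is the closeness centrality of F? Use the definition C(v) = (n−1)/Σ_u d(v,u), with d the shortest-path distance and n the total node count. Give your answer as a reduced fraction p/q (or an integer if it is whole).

7/22

Distances from F: A:3, B:1, C:1, D:5, E:2, G:4, H:6. Sum = 22.
n = 8, so closeness = 7/22.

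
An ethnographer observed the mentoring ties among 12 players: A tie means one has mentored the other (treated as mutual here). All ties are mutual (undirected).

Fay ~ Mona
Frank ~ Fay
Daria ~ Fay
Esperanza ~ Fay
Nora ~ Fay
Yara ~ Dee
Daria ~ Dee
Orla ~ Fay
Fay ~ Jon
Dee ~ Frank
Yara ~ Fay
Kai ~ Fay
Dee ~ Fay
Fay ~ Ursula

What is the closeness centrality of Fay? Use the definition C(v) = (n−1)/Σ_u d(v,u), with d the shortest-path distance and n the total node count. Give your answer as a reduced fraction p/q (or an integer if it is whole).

Distances from Fay: Daria:1, Dee:1, Esperanza:1, Frank:1, Jon:1, Kai:1, Mona:1, Nora:1, Orla:1, Ursula:1, Yara:1. Sum = 11.
n = 12, so closeness = 11/11 = 1.

1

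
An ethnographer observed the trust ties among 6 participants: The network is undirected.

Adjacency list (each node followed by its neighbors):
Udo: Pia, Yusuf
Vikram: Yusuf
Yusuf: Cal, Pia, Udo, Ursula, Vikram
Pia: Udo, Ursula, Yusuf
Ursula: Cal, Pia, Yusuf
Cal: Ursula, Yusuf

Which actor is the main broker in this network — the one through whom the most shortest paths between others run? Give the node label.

Yusuf

Unnormalized betweenness of each node: Cal:0, Pia:1/2, Udo:0, Ursula:1/2, Vikram:0, Yusuf:6.
Yusuf has the largest value, 6, making it the main broker — the node through which the most shortest paths run.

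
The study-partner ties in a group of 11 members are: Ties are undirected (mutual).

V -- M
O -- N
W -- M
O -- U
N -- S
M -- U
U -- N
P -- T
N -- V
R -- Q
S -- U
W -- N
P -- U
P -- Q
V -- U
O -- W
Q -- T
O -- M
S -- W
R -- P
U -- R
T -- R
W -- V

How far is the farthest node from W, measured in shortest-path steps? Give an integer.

4

Distances from W: M:1, N:1, O:1, P:3, Q:4, R:3, S:1, T:4, U:2, V:1.
The largest is 4 (to T and Q), so the eccentricity of W is 4.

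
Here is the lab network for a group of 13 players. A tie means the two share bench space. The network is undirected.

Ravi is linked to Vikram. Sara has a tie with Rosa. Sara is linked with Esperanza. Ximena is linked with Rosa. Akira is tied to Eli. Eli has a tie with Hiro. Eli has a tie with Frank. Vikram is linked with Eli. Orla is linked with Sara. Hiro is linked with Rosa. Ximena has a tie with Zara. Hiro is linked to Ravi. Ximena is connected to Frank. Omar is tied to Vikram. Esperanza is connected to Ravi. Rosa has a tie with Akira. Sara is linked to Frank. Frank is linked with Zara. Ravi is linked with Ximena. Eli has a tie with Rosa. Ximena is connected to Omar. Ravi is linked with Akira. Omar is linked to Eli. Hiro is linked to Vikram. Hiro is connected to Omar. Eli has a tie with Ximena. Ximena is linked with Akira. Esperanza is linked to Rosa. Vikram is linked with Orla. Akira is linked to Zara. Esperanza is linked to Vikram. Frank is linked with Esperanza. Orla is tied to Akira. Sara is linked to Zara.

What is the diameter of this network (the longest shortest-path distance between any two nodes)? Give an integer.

3

Eccentricity of each node (its greatest distance to any other): Akira:2, Eli:2, Esperanza:2, Frank:2, Hiro:3, Omar:3, Orla:2, Ravi:2, Rosa:2, Sara:3, Vikram:3, Ximena:2, Zara:3.
The maximum eccentricity is 3, realized for instance by the pair Sara–Omar via Sara – Rosa – Eli – Omar. So the diameter is 3.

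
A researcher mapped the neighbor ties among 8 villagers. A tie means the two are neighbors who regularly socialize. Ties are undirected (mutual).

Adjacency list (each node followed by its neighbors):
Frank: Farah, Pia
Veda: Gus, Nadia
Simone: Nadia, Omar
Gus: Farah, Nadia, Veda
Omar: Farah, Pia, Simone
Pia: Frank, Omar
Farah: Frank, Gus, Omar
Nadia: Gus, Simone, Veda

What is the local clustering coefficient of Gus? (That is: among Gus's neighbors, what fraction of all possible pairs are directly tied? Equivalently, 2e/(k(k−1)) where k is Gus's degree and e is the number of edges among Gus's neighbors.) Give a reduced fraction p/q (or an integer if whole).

1/3

Gus's neighbors: Farah, Nadia, and Veda (k = 3).
Possible neighbor pairs: C(3,2) = 3. Edges among them: Nadia–Veda → e = 1.
Clustering(Gus) = 1/3.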